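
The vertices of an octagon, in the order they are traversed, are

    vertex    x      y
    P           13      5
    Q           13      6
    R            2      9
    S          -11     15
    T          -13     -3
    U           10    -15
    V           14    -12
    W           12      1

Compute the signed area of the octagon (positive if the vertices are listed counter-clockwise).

497.5

Cross-terms: 13, 105, 129, 228, 225, 90, 158, 47  ⇒  Σ = 995
Signed area = Σ/2 = 497.5 (positive ⇒ counter-clockwise traversal).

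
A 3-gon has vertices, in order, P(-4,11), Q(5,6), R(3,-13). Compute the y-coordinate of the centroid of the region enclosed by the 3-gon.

4/3

Apply the surveyor's formula. First the cross-terms c_i = x_i·y_{i+1} − x_{i+1}·y_i:
  -79, -83, -19  ⇒  2A = -181, A = -90.5.
Then Σ (y_i + y_{i+1})·c_i = -724, so ȳ = -724 / (6·(-90.5)) = 4/3.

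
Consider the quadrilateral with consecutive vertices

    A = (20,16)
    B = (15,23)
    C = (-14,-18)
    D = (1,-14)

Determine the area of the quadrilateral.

391

A→B: (20)(23) − (15)(16) = 220
B→C: (15)(-18) − (-14)(23) = 52
C→D: (-14)(-14) − (1)(-18) = 214
D→A: (1)(16) − (20)(-14) = 296
Σ = 782
Area = |Σ|/2 = 391.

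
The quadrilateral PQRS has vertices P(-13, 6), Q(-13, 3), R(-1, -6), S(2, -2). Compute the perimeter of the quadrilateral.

|PQ| = √((0)² + (-3)²) = √9 = 3
|QR| = √((12)² + (-9)²) = √225 = 15
|RS| = √((3)² + (4)²) = √25 = 5
|SP| = √((-15)² + (8)²) = √289 = 17
Perimeter = 3 + 15 + 5 + 17 = 40.

40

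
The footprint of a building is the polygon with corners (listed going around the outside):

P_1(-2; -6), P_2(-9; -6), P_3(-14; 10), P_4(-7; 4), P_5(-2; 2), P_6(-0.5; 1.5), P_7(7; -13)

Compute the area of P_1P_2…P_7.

141

Apply the shoelace formula: 2A = Σ (x_i·y_{i+1} − x_{i+1}·y_i), indices taken mod 7.
Σ = (-42) + (-174) + (14) + (-6) + (-2) + (-4) + (-68) = -282
Area = |Σ|/2 = 141.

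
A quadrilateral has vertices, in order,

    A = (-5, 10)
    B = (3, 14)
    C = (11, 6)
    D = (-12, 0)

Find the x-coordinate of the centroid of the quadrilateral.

Apply the shoelace formula. First the cross-terms c_i = x_i·y_{i+1} − x_{i+1}·y_i:
  -100, -136, 72, -120  ⇒  2A = -284, A = -142.
Then Σ (x_i + x_{i+1})·c_i = 264, so x̄ = 264 / (6·(-142)) = -22/71.

-22/71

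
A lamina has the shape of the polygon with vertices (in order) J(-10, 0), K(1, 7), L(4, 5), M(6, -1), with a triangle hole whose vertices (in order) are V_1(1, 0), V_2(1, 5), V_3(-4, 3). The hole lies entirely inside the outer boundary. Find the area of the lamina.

56

Outer boundary:
Apply the shoelace (surveyor's) formula: 2A = Σ (x_i·y_{i+1} − x_{i+1}·y_i), indices taken mod 4.
Σ = (-70) + (-23) + (-34) + (-10) = -137
Area = |Σ|/2 = 68.5.
Hole:
Apply the shoelace (surveyor's) formula: 2A = Σ (x_i·y_{i+1} − x_{i+1}·y_i), indices taken mod 3.
Σ = (5) + (23) + (-3) = 25
Area = |Σ|/2 = 12.5.
Net area = 68.5 − 12.5 = 56.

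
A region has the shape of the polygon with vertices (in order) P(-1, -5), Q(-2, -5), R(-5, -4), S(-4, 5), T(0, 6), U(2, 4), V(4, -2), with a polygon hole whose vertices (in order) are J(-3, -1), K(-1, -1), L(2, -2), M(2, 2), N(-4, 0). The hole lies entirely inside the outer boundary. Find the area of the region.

Outer boundary:
Apply the shoelace formula: 2A = Σ (x_i·y_{i+1} − x_{i+1}·y_i), indices taken mod 7.
P→Q: (-1)(-5) − (-2)(-5) = -5
Q→R: (-2)(-4) − (-5)(-5) = -17
R→S: (-5)(5) − (-4)(-4) = -41
S→T: (-4)(6) − (0)(5) = -24
T→U: (0)(4) − (2)(6) = -12
U→V: (2)(-2) − (4)(4) = -20
V→P: (4)(-5) − (-1)(-2) = -22
Σ = -141
Area = |Σ|/2 = 70.5.
Hole:
Apply the shoelace formula: 2A = Σ (x_i·y_{i+1} − x_{i+1}·y_i), indices taken mod 5.
Σ = (2) + (4) + (8) + (8) + (4) = 26
Area = |Σ|/2 = 13.
Net area = 70.5 − 13 = 57.5.

57.5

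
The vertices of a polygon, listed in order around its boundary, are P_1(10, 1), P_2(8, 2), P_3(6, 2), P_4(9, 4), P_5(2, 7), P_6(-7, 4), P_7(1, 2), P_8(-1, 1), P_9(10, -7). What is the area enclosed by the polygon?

98

Apply the shoelace (surveyor's) formula: 2A = Σ (x_i·y_{i+1} − x_{i+1}·y_i), indices taken mod 9.
P_1→P_2: (10)(2) − (8)(1) = 12
P_2→P_3: (8)(2) − (6)(2) = 4
P_3→P_4: (6)(4) − (9)(2) = 6
P_4→P_5: (9)(7) − (2)(4) = 55
P_5→P_6: (2)(4) − (-7)(7) = 57
P_6→P_7: (-7)(2) − (1)(4) = -18
P_7→P_8: (1)(1) − (-1)(2) = 3
P_8→P_9: (-1)(-7) − (10)(1) = -3
P_9→P_1: (10)(1) − (10)(-7) = 80
Σ = 196
Area = |Σ|/2 = 98.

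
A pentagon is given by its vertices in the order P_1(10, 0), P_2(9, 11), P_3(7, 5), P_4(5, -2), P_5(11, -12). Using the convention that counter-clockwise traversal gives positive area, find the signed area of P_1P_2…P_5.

60.5

Apply the surveyor's formula: 2A = Σ (x_i·y_{i+1} − x_{i+1}·y_i), indices taken mod 5.
Σ = (110) + (-32) + (-39) + (-38) + (120) = 121
Signed area = Σ/2 = 60.5 (positive ⇒ counter-clockwise traversal).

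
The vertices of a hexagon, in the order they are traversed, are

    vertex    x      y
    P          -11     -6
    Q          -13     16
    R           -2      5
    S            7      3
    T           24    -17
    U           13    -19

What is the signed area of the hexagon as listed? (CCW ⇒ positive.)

P→Q: (-11)(16) − (-13)(-6) = -254
Q→R: (-13)(5) − (-2)(16) = -33
R→S: (-2)(3) − (7)(5) = -41
S→T: (7)(-17) − (24)(3) = -191
T→U: (24)(-19) − (13)(-17) = -235
U→P: (13)(-6) − (-11)(-19) = -287
Σ = -1041
Signed area = Σ/2 = -520.5 (negative ⇒ clockwise traversal).

-520.5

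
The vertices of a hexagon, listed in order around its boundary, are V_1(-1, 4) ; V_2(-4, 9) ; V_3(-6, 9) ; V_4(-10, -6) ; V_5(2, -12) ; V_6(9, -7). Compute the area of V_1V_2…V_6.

Apply Gauss's area formula: 2A = Σ (x_i·y_{i+1} − x_{i+1}·y_i), indices taken mod 6.
Cross-terms: 7, 18, 126, 132, 94, 29  ⇒  Σ = 406
Area = |Σ|/2 = 203.

203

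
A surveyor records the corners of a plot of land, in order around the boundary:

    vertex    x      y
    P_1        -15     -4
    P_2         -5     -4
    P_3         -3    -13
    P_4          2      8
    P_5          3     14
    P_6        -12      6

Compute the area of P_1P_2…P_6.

211.5

Σ = (40) + (53) + (2) + (4) + (186) + (138) = 423
Area = |Σ|/2 = 211.5.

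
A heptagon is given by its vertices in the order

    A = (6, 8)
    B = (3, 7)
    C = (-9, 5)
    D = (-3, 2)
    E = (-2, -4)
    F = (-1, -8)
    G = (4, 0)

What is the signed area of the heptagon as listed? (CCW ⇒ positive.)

92.5

Apply the surveyor's formula: 2A = Σ (x_i·y_{i+1} − x_{i+1}·y_i), indices taken mod 7.
Σ = (18) + (78) + (-3) + (16) + (12) + (32) + (32) = 185
Signed area = Σ/2 = 92.5 (positive ⇒ counter-clockwise traversal).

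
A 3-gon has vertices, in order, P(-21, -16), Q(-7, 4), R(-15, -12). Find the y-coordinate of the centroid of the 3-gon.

-8

Apply Gauss's area formula. First the cross-terms c_i = x_i·y_{i+1} − x_{i+1}·y_i:
  -196, 144, -12  ⇒  2A = -64, A = -32.
Then Σ (y_i + y_{i+1})·c_i = 1536, so ȳ = 1536 / (6·(-32)) = -8.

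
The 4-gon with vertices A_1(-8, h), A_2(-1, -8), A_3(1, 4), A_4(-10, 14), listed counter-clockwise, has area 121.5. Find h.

-1

Write out the shoelace sum; only the two edges meeting at A_1 involve h:
2·Area = [((-10)·h − (-8)·14) + ((-8)·(-8) − (-1)·h)] + 58
       = -9·h + 234 = 243
⇒ h = -1.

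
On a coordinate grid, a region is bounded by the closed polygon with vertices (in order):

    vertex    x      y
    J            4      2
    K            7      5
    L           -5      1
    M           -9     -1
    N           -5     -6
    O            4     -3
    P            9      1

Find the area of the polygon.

92.5

Apply the shoelace formula: 2A = Σ (x_i·y_{i+1} − x_{i+1}·y_i), indices taken mod 7.
J→K: (4)(5) − (7)(2) = 6
K→L: (7)(1) − (-5)(5) = 32
L→M: (-5)(-1) − (-9)(1) = 14
M→N: (-9)(-6) − (-5)(-1) = 49
N→O: (-5)(-3) − (4)(-6) = 39
O→P: (4)(1) − (9)(-3) = 31
P→J: (9)(2) − (4)(1) = 14
Σ = 185
Area = |Σ|/2 = 92.5.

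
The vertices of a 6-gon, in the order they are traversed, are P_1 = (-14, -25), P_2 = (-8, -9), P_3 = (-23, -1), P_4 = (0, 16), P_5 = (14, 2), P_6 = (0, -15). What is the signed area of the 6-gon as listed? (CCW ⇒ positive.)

Cross-terms: -74, -199, -368, -224, -210, -210  ⇒  Σ = -1285
Signed area = Σ/2 = -642.5 (negative ⇒ clockwise traversal).

-642.5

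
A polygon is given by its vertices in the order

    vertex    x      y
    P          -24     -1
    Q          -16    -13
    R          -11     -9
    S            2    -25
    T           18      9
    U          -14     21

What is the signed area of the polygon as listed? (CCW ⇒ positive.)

Apply Gauss's area formula: 2A = Σ (x_i·y_{i+1} − x_{i+1}·y_i), indices taken mod 6.
Cross-terms: 296, 1, 293, 468, 504, 518  ⇒  Σ = 2080
Signed area = Σ/2 = 1040 (positive ⇒ counter-clockwise traversal).

1040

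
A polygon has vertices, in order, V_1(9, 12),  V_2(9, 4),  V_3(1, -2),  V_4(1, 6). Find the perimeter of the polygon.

36

|V_1V_2| = √((0)² + (-8)²) = √64 = 8
|V_2V_3| = √((-8)² + (-6)²) = √100 = 10
|V_3V_4| = √((0)² + (8)²) = √64 = 8
|V_4V_1| = √((8)² + (6)²) = √100 = 10
Perimeter = 8 + 10 + 8 + 10 = 36.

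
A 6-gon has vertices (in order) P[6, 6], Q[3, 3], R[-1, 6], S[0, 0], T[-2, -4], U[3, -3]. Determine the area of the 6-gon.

37.5

Σ = (0) + (21) + (0) + (0) + (18) + (36) = 75
Area = |Σ|/2 = 37.5.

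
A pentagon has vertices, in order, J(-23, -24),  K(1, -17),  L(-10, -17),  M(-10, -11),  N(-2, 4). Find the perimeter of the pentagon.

|JK| = √((24)² + (7)²) = √625 = 25
|KL| = √((-11)² + (0)²) = √121 = 11
|LM| = √((0)² + (6)²) = √36 = 6
|MN| = √((8)² + (15)²) = √289 = 17
|NJ| = √((-21)² + (-28)²) = √1225 = 35
Perimeter = 25 + 11 + 6 + 17 + 35 = 94.

94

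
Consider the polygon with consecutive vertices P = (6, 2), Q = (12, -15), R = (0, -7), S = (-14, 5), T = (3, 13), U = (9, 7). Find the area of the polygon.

Apply the shoelace formula: 2A = Σ (x_i·y_{i+1} − x_{i+1}·y_i), indices taken mod 6.
Cross-terms: -114, -84, -98, -197, -96, -24  ⇒  Σ = -613
Area = |Σ|/2 = 306.5.

306.5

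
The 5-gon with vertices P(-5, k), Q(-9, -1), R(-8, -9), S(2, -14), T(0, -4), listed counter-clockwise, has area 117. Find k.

The doubled signed area Σ (x_i y_{i+1} − x_{i+1} y_i) is linear in k.
With k=0 it equals 180; the coefficient of k is 9 (from the two edges through P).
So 9·k + 180 = 2·117 = 234 ⇒ k = 6.

6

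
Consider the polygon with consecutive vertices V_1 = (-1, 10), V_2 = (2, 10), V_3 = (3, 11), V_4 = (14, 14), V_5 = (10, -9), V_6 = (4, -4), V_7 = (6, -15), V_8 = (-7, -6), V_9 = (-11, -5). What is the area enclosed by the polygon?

Σ = (-30) + (-8) + (-112) + (-266) + (-4) + (-36) + (-141) + (-31) + (-115) = -743
Area = |Σ|/2 = 371.5.

371.5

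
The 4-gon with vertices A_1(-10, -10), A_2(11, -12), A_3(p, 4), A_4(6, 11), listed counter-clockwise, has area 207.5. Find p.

The doubled signed area Σ (x_i y_{i+1} − x_{i+1} y_i) is linear in p.
With p=0 it equals 300; the coefficient of p is 23 (from the two edges through A_3).
So 23·p + 300 = 2·207.5 = 415 ⇒ p = 5.

5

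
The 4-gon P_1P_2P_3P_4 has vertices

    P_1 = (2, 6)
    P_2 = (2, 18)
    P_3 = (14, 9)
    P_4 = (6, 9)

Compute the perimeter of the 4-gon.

|P_1P_2| = √((0)² + (12)²) = √144 = 12
|P_2P_3| = √((12)² + (-9)²) = √225 = 15
|P_3P_4| = √((-8)² + (0)²) = √64 = 8
|P_4P_1| = √((-4)² + (-3)²) = √25 = 5
Perimeter = 12 + 15 + 8 + 5 = 40.

40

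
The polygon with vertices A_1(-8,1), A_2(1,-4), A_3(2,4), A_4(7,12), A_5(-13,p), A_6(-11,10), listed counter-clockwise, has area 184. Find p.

Write out the shoelace sum; only the two edges meeting at A_5 involve p:
2·Area = [(7·p − (-13)·12) + ((-13)·10 − (-11)·p)] + 108
       = 18·p + 134 = 368
⇒ p = 13.

13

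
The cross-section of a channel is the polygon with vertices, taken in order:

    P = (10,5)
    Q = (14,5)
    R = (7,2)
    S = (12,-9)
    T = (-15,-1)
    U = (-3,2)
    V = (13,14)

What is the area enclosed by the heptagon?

218.5

Apply Gauss's area formula: 2A = Σ (x_i·y_{i+1} − x_{i+1}·y_i), indices taken mod 7.
Σ = (-20) + (-7) + (-87) + (-147) + (-33) + (-68) + (-75) = -437
Area = |Σ|/2 = 218.5.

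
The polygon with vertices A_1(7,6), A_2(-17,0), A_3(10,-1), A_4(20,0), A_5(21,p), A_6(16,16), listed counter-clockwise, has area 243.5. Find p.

The doubled signed area Σ (x_i y_{i+1} − x_{i+1} y_i) is linear in p.
With p=0 it equals 459; the coefficient of p is 4 (from the two edges through A_5).
So 4·p + 459 = 2·243.5 = 487 ⇒ p = 7.

7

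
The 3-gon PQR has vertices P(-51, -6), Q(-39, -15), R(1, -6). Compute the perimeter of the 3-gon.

|PQ| = √((12)² + (-9)²) = √225 = 15
|QR| = √((40)² + (9)²) = √1681 = 41
|RP| = √((-52)² + (0)²) = √2704 = 52
Perimeter = 15 + 41 + 52 = 108.

108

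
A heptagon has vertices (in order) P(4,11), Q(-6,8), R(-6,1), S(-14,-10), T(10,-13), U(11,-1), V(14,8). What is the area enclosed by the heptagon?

Σ = (98) + (42) + (74) + (282) + (133) + (102) + (122) = 853
Area = |Σ|/2 = 426.5.

426.5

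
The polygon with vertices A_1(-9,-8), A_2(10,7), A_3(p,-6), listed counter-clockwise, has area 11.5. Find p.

The doubled signed area Σ (x_i y_{i+1} − x_{i+1} y_i) is linear in p.
With p=0 it equals -97; the coefficient of p is -15 (from the two edges through A_3).
So -15·p + -97 = 2·11.5 = 23 ⇒ p = -8.

-8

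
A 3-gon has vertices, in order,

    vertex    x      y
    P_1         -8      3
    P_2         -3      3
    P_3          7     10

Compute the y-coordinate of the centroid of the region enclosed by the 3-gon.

Apply Gauss's area formula. First the cross-terms c_i = x_i·y_{i+1} − x_{i+1}·y_i:
  -15, -51, 101  ⇒  2A = 35, A = 17.5.
Then Σ (y_i + y_{i+1})·c_i = 560, so ȳ = 560 / (6·17.5) = 16/3.

16/3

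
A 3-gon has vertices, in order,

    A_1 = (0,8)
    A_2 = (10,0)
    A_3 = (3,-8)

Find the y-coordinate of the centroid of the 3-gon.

Apply the shoelace formula. First the cross-terms c_i = x_i·y_{i+1} − x_{i+1}·y_i:
  -80, -80, 24  ⇒  2A = -136, A = -68.
Then Σ (y_i + y_{i+1})·c_i = 0, so ȳ = 0 / (6·(-68)) = 0.

0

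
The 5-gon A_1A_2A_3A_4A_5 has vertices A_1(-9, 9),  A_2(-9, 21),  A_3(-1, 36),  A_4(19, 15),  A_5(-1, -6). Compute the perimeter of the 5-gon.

|A_1A_2| = √((0)² + (12)²) = √144 = 12
|A_2A_3| = √((8)² + (15)²) = √289 = 17
|A_3A_4| = √((20)² + (-21)²) = √841 = 29
|A_4A_5| = √((-20)² + (-21)²) = √841 = 29
|A_5A_1| = √((-8)² + (15)²) = √289 = 17
Perimeter = 12 + 17 + 29 + 29 + 17 = 104.

104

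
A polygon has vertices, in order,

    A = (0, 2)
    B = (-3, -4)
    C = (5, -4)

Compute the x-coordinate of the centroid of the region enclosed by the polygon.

2/3

Apply the surveyor's formula. First the cross-terms c_i = x_i·y_{i+1} − x_{i+1}·y_i:
  6, 32, 10  ⇒  2A = 48, A = 24.
Then Σ (x_i + x_{i+1})·c_i = 96, so x̄ = 96 / (6·24) = 2/3.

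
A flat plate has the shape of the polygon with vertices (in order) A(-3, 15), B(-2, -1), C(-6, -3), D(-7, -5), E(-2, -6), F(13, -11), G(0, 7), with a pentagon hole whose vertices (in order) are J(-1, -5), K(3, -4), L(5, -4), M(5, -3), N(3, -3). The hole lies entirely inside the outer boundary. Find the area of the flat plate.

139

Outer boundary:
Apply Gauss's area formula: 2A = Σ (x_i·y_{i+1} − x_{i+1}·y_i), indices taken mod 7.
Cross-terms: 33, 0, 9, 32, 100, 91, 21  ⇒  Σ = 286
Area = |Σ|/2 = 143.
Hole:
Apply the shoelace formula: 2A = Σ (x_i·y_{i+1} − x_{i+1}·y_i), indices taken mod 5.
Cross-terms: 19, 8, 5, -6, -18  ⇒  Σ = 8
Area = |Σ|/2 = 4.
Net area = 143 − 4 = 139.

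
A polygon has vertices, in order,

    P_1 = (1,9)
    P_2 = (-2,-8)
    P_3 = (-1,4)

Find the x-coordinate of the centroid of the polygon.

-2/3

Apply Gauss's area formula. First the cross-terms c_i = x_i·y_{i+1} − x_{i+1}·y_i:
  10, -16, -13  ⇒  2A = -19, A = -9.5.
Then Σ (x_i + x_{i+1})·c_i = 38, so x̄ = 38 / (6·(-9.5)) = -2/3.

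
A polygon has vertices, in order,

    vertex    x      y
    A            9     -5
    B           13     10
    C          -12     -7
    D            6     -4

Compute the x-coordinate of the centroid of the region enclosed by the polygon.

427/120

Apply Gauss's area formula. First the cross-terms c_i = x_i·y_{i+1} − x_{i+1}·y_i:
  155, 29, 90, 6  ⇒  2A = 280, A = 140.
Then Σ (x_i + x_{i+1})·c_i = 2989, so x̄ = 2989 / (6·140) = 427/120.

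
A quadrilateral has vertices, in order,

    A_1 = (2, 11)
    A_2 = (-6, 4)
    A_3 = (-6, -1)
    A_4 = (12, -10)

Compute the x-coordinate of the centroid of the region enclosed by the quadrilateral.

238/123

Apply the shoelace (surveyor's) formula. First the cross-terms c_i = x_i·y_{i+1} − x_{i+1}·y_i:
  74, 30, 72, 152  ⇒  2A = 328, A = 164.
Then Σ (x_i + x_{i+1})·c_i = 1904, so x̄ = 1904 / (6·164) = 238/123.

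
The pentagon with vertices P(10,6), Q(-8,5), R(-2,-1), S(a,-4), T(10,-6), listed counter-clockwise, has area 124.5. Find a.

7

Write out the shoelace sum; only the two edges meeting at S involve a:
2·Area = [((-2)·(-4) − a·(-1)) + (a·(-6) − 10·(-4))] + 236
       = -5·a + 284 = 249
⇒ a = 7.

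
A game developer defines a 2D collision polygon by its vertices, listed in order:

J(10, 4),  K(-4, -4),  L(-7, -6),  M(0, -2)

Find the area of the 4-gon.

Apply the surveyor's formula: 2A = Σ (x_i·y_{i+1} − x_{i+1}·y_i), indices taken mod 4.
J→K: (10)(-4) − (-4)(4) = -24
K→L: (-4)(-6) − (-7)(-4) = -4
L→M: (-7)(-2) − (0)(-6) = 14
M→J: (0)(4) − (10)(-2) = 20
Σ = 6
Area = |Σ|/2 = 3.

3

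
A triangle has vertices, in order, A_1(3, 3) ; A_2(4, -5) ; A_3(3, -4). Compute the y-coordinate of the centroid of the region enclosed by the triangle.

-2

Apply the shoelace formula. First the cross-terms c_i = x_i·y_{i+1} − x_{i+1}·y_i:
  -27, -1, 21  ⇒  2A = -7, A = -3.5.
Then Σ (y_i + y_{i+1})·c_i = 42, so ȳ = 42 / (6·(-3.5)) = -2.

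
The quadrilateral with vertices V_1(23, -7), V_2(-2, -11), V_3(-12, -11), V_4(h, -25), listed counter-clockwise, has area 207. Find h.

Write out the shoelace sum; only the two edges meeting at V_4 involve h:
2·Area = [((-12)·(-25) − h·(-11)) + (h·(-7) − 23·(-25))] + -377
       = 4·h + 498 = 414
⇒ h = -21.

-21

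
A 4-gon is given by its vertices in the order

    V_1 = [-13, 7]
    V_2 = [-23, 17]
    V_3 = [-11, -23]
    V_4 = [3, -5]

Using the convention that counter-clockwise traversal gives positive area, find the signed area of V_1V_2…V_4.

Apply Gauss's area formula: 2A = Σ (x_i·y_{i+1} − x_{i+1}·y_i), indices taken mod 4.
Σ = (-60) + (716) + (124) + (-44) = 736
Signed area = Σ/2 = 368 (positive ⇒ counter-clockwise traversal).

368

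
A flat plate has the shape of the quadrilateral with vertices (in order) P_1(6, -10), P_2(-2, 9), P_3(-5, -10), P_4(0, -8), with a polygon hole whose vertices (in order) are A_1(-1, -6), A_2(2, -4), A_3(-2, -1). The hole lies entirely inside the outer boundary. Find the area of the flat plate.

Outer boundary:
Σ = (34) + (65) + (40) + (48) = 187
Area = |Σ|/2 = 93.5.
Hole:
Σ = (16) + (-10) + (11) = 17
Area = |Σ|/2 = 8.5.
Net area = 93.5 − 8.5 = 85.

85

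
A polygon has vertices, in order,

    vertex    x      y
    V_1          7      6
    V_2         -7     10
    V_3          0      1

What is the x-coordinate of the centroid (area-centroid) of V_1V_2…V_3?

0

Apply Gauss's area formula. First the cross-terms c_i = x_i·y_{i+1} − x_{i+1}·y_i:
  112, -7, -7  ⇒  2A = 98, A = 49.
Then Σ (x_i + x_{i+1})·c_i = 0, so x̄ = 0 / (6·49) = 0.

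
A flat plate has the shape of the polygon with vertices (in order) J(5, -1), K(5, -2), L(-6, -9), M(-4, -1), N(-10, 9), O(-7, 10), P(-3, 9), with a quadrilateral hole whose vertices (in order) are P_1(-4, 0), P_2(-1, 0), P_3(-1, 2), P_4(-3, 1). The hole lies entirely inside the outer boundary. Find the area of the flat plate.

121.5

Outer boundary:
Apply the surveyor's formula: 2A = Σ (x_i·y_{i+1} − x_{i+1}·y_i), indices taken mod 7.
Σ = (-5) + (-57) + (-30) + (-46) + (-37) + (-33) + (-42) = -250
Area = |Σ|/2 = 125.
Hole:
Apply the surveyor's formula: 2A = Σ (x_i·y_{i+1} − x_{i+1}·y_i), indices taken mod 4.
P_1→P_2: (-4)(0) − (-1)(0) = 0
P_2→P_3: (-1)(2) − (-1)(0) = -2
P_3→P_4: (-1)(1) − (-3)(2) = 5
P_4→P_1: (-3)(0) − (-4)(1) = 4
Σ = 7
Area = |Σ|/2 = 3.5.
Net area = 125 − 3.5 = 121.5.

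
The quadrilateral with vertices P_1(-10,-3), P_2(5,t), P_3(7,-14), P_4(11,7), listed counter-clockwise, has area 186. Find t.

Write out the shoelace sum; only the two edges meeting at P_2 involve t:
2·Area = [((-10)·t − 5·(-3)) + (5·(-14) − 7·t)] + 240
       = -17·t + 185 = 372
⇒ t = -11.

-11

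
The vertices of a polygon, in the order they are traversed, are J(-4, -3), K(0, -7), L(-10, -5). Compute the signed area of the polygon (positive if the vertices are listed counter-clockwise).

-16

Apply the surveyor's formula: 2A = Σ (x_i·y_{i+1} − x_{i+1}·y_i), indices taken mod 3.
Cross-terms: 28, -70, 10  ⇒  Σ = -32
Signed area = Σ/2 = -16 (negative ⇒ clockwise traversal).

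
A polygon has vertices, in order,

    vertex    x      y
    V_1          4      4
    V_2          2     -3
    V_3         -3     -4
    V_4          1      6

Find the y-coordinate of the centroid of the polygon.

43/71

Apply the shoelace (surveyor's) formula. First the cross-terms c_i = x_i·y_{i+1} − x_{i+1}·y_i:
  -20, -17, -14, -20  ⇒  2A = -71, A = -35.5.
Then Σ (y_i + y_{i+1})·c_i = -129, so ȳ = -129 / (6·(-35.5)) = 43/71.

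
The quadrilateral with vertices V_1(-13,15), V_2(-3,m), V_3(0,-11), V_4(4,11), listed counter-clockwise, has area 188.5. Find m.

-4

The doubled signed area Σ (x_i y_{i+1} − x_{i+1} y_i) is linear in m.
With m=0 it equals 325; the coefficient of m is -13 (from the two edges through V_2).
So -13·m + 325 = 2·188.5 = 377 ⇒ m = -4.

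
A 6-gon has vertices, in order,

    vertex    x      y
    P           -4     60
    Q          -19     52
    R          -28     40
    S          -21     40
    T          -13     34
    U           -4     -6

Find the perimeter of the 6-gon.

|PQ| = √((-15)² + (-8)²) = √289 = 17
|QR| = √((-9)² + (-12)²) = √225 = 15
|RS| = √((7)² + (0)²) = √49 = 7
|ST| = √((8)² + (-6)²) = √100 = 10
|TU| = √((9)² + (-40)²) = √1681 = 41
|UP| = √((0)² + (66)²) = √4356 = 66
Perimeter = 17 + 15 + 7 + 10 + 41 + 66 = 156.

156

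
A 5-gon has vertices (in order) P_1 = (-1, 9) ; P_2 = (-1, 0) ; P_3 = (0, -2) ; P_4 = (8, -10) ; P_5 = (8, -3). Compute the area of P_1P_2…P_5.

Apply the shoelace formula: 2A = Σ (x_i·y_{i+1} − x_{i+1}·y_i), indices taken mod 5.
P_1→P_2: (-1)(0) − (-1)(9) = 9
P_2→P_3: (-1)(-2) − (0)(0) = 2
P_3→P_4: (0)(-10) − (8)(-2) = 16
P_4→P_5: (8)(-3) − (8)(-10) = 56
P_5→P_1: (8)(9) − (-1)(-3) = 69
Σ = 152
Area = |Σ|/2 = 76.

76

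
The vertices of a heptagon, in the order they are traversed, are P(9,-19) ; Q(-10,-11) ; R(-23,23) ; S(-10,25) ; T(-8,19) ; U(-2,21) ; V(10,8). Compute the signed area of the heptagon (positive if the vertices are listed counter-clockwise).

-862.5

Apply the shoelace (surveyor's) formula: 2A = Σ (x_i·y_{i+1} − x_{i+1}·y_i), indices taken mod 7.
Σ = (-289) + (-483) + (-345) + (10) + (-130) + (-226) + (-262) = -1725
Signed area = Σ/2 = -862.5 (negative ⇒ clockwise traversal).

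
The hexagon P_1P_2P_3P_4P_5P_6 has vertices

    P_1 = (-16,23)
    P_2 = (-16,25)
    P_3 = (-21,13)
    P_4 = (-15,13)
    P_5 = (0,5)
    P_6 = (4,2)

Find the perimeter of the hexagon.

72

|P_1P_2| = √((0)² + (2)²) = √4 = 2
|P_2P_3| = √((-5)² + (-12)²) = √169 = 13
|P_3P_4| = √((6)² + (0)²) = √36 = 6
|P_4P_5| = √((15)² + (-8)²) = √289 = 17
|P_5P_6| = √((4)² + (-3)²) = √25 = 5
|P_6P_1| = √((-20)² + (21)²) = √841 = 29
Perimeter = 2 + 13 + 6 + 17 + 5 + 29 = 72.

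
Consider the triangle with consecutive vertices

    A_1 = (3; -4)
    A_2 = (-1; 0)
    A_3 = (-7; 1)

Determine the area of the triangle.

10

Cross-terms: -4, -1, 25  ⇒  Σ = 20
Area = |Σ|/2 = 10.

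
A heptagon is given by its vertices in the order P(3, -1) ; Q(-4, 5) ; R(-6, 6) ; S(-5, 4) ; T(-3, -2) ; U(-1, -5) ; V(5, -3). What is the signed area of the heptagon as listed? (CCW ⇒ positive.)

Σ = (11) + (6) + (6) + (22) + (13) + (28) + (4) = 90
Signed area = Σ/2 = 45 (positive ⇒ counter-clockwise traversal).

45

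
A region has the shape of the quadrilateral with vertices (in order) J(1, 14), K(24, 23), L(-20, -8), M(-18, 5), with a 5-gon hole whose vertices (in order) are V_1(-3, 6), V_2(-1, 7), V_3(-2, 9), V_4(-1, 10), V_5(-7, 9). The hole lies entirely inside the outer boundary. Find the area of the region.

260.5

Outer boundary:
Apply Gauss's area formula: 2A = Σ (x_i·y_{i+1} − x_{i+1}·y_i), indices taken mod 4.
J→K: (1)(23) − (24)(14) = -313
K→L: (24)(-8) − (-20)(23) = 268
L→M: (-20)(5) − (-18)(-8) = -244
M→J: (-18)(14) − (1)(5) = -257
Σ = -546
Area = |Σ|/2 = 273.
Hole:
Apply Gauss's area formula: 2A = Σ (x_i·y_{i+1} − x_{i+1}·y_i), indices taken mod 5.
Σ = (-15) + (5) + (-11) + (61) + (-15) = 25
Area = |Σ|/2 = 12.5.
Net area = 273 − 12.5 = 260.5.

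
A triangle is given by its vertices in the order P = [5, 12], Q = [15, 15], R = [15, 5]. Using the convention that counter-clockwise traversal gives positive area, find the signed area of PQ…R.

-50

Apply the shoelace (surveyor's) formula: 2A = Σ (x_i·y_{i+1} − x_{i+1}·y_i), indices taken mod 3.
P→Q: (5)(15) − (15)(12) = -105
Q→R: (15)(5) − (15)(15) = -150
R→P: (15)(12) − (5)(5) = 155
Σ = -100
Signed area = Σ/2 = -50 (negative ⇒ clockwise traversal).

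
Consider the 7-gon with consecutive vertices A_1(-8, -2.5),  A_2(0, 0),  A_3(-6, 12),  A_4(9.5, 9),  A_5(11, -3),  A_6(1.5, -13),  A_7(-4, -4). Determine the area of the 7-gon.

Apply the surveyor's formula: 2A = Σ (x_i·y_{i+1} − x_{i+1}·y_i), indices taken mod 7.
Σ = (0) + (0) + (-168) + (-127.5) + (-138.5) + (-58) + (-22) = -514
Area = |Σ|/2 = 257.

257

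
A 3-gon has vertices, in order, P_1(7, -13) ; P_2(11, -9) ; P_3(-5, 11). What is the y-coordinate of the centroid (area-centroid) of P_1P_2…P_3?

-11/3

Apply the surveyor's formula. First the cross-terms c_i = x_i·y_{i+1} − x_{i+1}·y_i:
  80, 76, -12  ⇒  2A = 144, A = 72.
Then Σ (y_i + y_{i+1})·c_i = -1584, so ȳ = -1584 / (6·72) = -11/3.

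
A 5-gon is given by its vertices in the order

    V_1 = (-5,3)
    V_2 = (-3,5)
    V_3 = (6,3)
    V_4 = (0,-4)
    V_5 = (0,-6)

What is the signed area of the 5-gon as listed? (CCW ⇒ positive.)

Apply the shoelace formula: 2A = Σ (x_i·y_{i+1} − x_{i+1}·y_i), indices taken mod 5.
Σ = (-16) + (-39) + (-24) + (0) + (-30) = -109
Signed area = Σ/2 = -54.5 (negative ⇒ clockwise traversal).

-54.5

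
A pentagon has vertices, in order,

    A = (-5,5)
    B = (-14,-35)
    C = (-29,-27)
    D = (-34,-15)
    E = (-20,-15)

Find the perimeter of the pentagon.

110

|AB| = √((-9)² + (-40)²) = √1681 = 41
|BC| = √((-15)² + (8)²) = √289 = 17
|CD| = √((-5)² + (12)²) = √169 = 13
|DE| = √((14)² + (0)²) = √196 = 14
|EA| = √((15)² + (20)²) = √625 = 25
Perimeter = 41 + 17 + 13 + 14 + 25 = 110.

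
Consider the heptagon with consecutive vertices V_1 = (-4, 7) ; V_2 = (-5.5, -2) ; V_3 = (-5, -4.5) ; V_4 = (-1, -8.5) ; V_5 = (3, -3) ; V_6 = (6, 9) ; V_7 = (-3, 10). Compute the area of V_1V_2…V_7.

139.375

Apply the surveyor's formula: 2A = Σ (x_i·y_{i+1} − x_{i+1}·y_i), indices taken mod 7.
Cross-terms: 46.5, 14.75, 38, 28.5, 45, 87, 19  ⇒  Σ = 278.75
Area = |Σ|/2 = 139.375.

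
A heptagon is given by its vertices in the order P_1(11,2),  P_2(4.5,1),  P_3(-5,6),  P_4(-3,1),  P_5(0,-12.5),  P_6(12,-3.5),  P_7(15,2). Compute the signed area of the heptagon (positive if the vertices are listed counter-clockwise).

Apply Gauss's area formula: 2A = Σ (x_i·y_{i+1} − x_{i+1}·y_i), indices taken mod 7.
Σ = (2) + (32) + (13) + (37.5) + (150) + (76.5) + (8) = 319
Signed area = Σ/2 = 159.5 (positive ⇒ counter-clockwise traversal).

159.5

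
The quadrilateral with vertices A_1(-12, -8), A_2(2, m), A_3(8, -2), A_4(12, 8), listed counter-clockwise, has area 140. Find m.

The doubled signed area Σ (x_i y_{i+1} − x_{i+1} y_i) is linear in m.
With m=0 it equals 100; the coefficient of m is -20 (from the two edges through A_2).
So -20·m + 100 = 2·140 = 280 ⇒ m = -9.

-9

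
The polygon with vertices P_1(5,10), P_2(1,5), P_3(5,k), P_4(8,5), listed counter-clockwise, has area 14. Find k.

The doubled signed area Σ (x_i y_{i+1} − x_{i+1} y_i) is linear in k.
With k=0 it equals 70; the coefficient of k is -7 (from the two edges through P_3).
So -7·k + 70 = 2·14 = 28 ⇒ k = 6.

6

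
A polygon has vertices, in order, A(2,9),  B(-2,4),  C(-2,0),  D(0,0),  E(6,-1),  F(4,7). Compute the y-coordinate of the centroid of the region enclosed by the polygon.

499/153

Apply the surveyor's formula. First the cross-terms c_i = x_i·y_{i+1} − x_{i+1}·y_i:
  26, 8, 0, 0, 46, 22  ⇒  2A = 102, A = 51.
Then Σ (y_i + y_{i+1})·c_i = 998, so ȳ = 998 / (6·51) = 499/153.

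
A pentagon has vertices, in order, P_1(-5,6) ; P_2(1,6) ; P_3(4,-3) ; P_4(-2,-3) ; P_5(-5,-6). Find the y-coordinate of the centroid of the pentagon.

Apply the shoelace formula. First the cross-terms c_i = x_i·y_{i+1} − x_{i+1}·y_i:
  -36, -27, -18, -3, -60  ⇒  2A = -144, A = -72.
Then Σ (y_i + y_{i+1})·c_i = -378, so ȳ = -378 / (6·(-72)) = 0.875.

0.875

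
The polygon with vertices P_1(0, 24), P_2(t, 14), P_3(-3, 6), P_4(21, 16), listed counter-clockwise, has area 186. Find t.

Write out the shoelace sum; only the two edges meeting at P_2 involve t:
2·Area = [(0·14 − t·24) + (t·6 − (-3)·14)] + 330
       = -18·t + 372 = 372
⇒ t = 0.

0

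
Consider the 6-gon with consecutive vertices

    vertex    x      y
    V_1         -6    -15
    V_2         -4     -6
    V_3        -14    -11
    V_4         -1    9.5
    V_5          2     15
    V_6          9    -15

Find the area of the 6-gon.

Apply the surveyor's formula: 2A = Σ (x_i·y_{i+1} − x_{i+1}·y_i), indices taken mod 6.
V_1→V_2: (-6)(-6) − (-4)(-15) = -24
V_2→V_3: (-4)(-11) − (-14)(-6) = -40
V_3→V_4: (-14)(9.5) − (-1)(-11) = -144
V_4→V_5: (-1)(15) − (2)(9.5) = -34
V_5→V_6: (2)(-15) − (9)(15) = -165
V_6→V_1: (9)(-15) − (-6)(-15) = -225
Σ = -632
Area = |Σ|/2 = 316.

316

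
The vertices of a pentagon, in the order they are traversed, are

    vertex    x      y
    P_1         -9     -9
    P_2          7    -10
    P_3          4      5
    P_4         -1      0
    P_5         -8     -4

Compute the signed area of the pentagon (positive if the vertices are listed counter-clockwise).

136.5

Σ = (153) + (75) + (5) + (4) + (36) = 273
Signed area = Σ/2 = 136.5 (positive ⇒ counter-clockwise traversal).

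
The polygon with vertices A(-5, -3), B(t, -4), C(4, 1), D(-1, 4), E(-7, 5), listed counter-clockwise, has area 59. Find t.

-1

Write out the shoelace sum; only the two edges meeting at B involve t:
2·Area = [((-5)·(-4) − t·(-3)) + (t·1 − 4·(-4))] + 86
       = 4·t + 122 = 118
⇒ t = -1.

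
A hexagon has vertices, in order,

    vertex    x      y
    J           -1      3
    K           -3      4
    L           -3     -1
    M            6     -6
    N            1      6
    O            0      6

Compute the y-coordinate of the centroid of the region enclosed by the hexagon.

19/147

Apply the shoelace formula. First the cross-terms c_i = x_i·y_{i+1} − x_{i+1}·y_i:
  5, 15, 24, 42, 6, 6  ⇒  2A = 98, A = 49.
Then Σ (y_i + y_{i+1})·c_i = 38, so ȳ = 38 / (6·49) = 19/147.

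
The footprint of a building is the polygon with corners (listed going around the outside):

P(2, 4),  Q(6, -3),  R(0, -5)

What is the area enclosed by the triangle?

Apply the shoelace (surveyor's) formula: 2A = Σ (x_i·y_{i+1} − x_{i+1}·y_i), indices taken mod 3.
Σ = (-30) + (-30) + (10) = -50
Area = |Σ|/2 = 25.

25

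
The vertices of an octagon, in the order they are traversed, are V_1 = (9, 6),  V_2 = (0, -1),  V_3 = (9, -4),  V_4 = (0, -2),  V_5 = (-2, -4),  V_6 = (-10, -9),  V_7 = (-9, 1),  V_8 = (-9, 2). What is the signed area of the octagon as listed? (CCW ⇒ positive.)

V_1→V_2: (9)(-1) − (0)(6) = -9
V_2→V_3: (0)(-4) − (9)(-1) = 9
V_3→V_4: (9)(-2) − (0)(-4) = -18
V_4→V_5: (0)(-4) − (-2)(-2) = -4
V_5→V_6: (-2)(-9) − (-10)(-4) = -22
V_6→V_7: (-10)(1) − (-9)(-9) = -91
V_7→V_8: (-9)(2) − (-9)(1) = -9
V_8→V_1: (-9)(6) − (9)(2) = -72
Σ = -216
Signed area = Σ/2 = -108 (negative ⇒ clockwise traversal).

-108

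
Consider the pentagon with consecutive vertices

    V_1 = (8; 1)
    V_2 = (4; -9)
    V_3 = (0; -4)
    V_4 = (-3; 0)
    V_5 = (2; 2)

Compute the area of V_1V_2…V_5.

Σ = (-76) + (-16) + (-12) + (-6) + (-14) = -124
Area = |Σ|/2 = 62.

62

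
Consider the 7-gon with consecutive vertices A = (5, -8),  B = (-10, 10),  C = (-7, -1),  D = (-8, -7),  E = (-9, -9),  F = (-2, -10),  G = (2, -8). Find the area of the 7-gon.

Apply Gauss's area formula: 2A = Σ (x_i·y_{i+1} − x_{i+1}·y_i), indices taken mod 7.
Σ = (-30) + (80) + (41) + (9) + (72) + (36) + (24) = 232
Area = |Σ|/2 = 116.

116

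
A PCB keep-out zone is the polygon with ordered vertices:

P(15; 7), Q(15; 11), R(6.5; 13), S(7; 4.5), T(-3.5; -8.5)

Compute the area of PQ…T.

Apply Gauss's area formula: 2A = Σ (x_i·y_{i+1} − x_{i+1}·y_i), indices taken mod 5.
Cross-terms: 60, 123.5, -61.75, -43.75, 103  ⇒  Σ = 181
Area = |Σ|/2 = 90.5.

90.5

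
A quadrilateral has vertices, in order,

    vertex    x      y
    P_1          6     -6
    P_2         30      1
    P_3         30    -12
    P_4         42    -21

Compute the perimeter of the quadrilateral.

|P_1P_2| = √((24)² + (7)²) = √625 = 25
|P_2P_3| = √((0)² + (-13)²) = √169 = 13
|P_3P_4| = √((12)² + (-9)²) = √225 = 15
|P_4P_1| = √((-36)² + (15)²) = √1521 = 39
Perimeter = 25 + 13 + 15 + 39 = 92.

92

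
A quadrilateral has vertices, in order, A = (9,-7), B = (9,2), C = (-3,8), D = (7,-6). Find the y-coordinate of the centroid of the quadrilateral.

13/21

Apply the shoelace formula. First the cross-terms c_i = x_i·y_{i+1} − x_{i+1}·y_i:
  81, 78, -38, 5  ⇒  2A = 126, A = 63.
Then Σ (y_i + y_{i+1})·c_i = 234, so ȳ = 234 / (6·63) = 13/21.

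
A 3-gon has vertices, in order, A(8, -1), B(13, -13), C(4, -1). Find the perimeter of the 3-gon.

32

|AB| = √((5)² + (-12)²) = √169 = 13
|BC| = √((-9)² + (12)²) = √225 = 15
|CA| = √((4)² + (0)²) = √16 = 4
Perimeter = 13 + 15 + 4 = 32.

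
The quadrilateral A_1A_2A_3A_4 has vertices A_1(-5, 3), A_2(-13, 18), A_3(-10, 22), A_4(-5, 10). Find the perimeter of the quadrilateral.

42

|A_1A_2| = √((-8)² + (15)²) = √289 = 17
|A_2A_3| = √((3)² + (4)²) = √25 = 5
|A_3A_4| = √((5)² + (-12)²) = √169 = 13
|A_4A_1| = √((0)² + (-7)²) = √49 = 7
Perimeter = 17 + 5 + 13 + 7 = 42.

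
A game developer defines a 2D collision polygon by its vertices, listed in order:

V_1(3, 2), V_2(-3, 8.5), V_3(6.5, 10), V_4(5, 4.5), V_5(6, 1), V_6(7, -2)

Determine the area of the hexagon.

Apply the shoelace (surveyor's) formula: 2A = Σ (x_i·y_{i+1} − x_{i+1}·y_i), indices taken mod 6.
Cross-terms: 31.5, -85.25, -20.75, -22, -19, 20  ⇒  Σ = -95.5
Area = |Σ|/2 = 47.75.

47.75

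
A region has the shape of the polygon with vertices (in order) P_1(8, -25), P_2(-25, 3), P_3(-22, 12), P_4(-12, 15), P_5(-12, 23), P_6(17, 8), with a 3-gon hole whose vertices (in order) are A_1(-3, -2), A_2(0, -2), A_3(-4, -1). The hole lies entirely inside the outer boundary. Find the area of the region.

Outer boundary:
Apply the surveyor's formula: 2A = Σ (x_i·y_{i+1} − x_{i+1}·y_i), indices taken mod 6.
P_1→P_2: (8)(3) − (-25)(-25) = -601
P_2→P_3: (-25)(12) − (-22)(3) = -234
P_3→P_4: (-22)(15) − (-12)(12) = -186
P_4→P_5: (-12)(23) − (-12)(15) = -96
P_5→P_6: (-12)(8) − (17)(23) = -487
P_6→P_1: (17)(-25) − (8)(8) = -489
Σ = -2093
Area = |Σ|/2 = 1046.5.
Hole:
A_1→A_2: (-3)(-2) − (0)(-2) = 6
A_2→A_3: (0)(-1) − (-4)(-2) = -8
A_3→A_1: (-4)(-2) − (-3)(-1) = 5
Σ = 3
Area = |Σ|/2 = 1.5.
Net area = 1046.5 − 1.5 = 1045.

1045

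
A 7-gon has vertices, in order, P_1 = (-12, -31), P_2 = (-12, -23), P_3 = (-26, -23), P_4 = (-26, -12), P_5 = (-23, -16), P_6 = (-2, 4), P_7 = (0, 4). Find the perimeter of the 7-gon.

|P_1P_2| = √((0)² + (8)²) = √64 = 8
|P_2P_3| = √((-14)² + (0)²) = √196 = 14
|P_3P_4| = √((0)² + (11)²) = √121 = 11
|P_4P_5| = √((3)² + (-4)²) = √25 = 5
|P_5P_6| = √((21)² + (20)²) = √841 = 29
|P_6P_7| = √((2)² + (0)²) = √4 = 2
|P_7P_1| = √((-12)² + (-35)²) = √1369 = 37
Perimeter = 8 + 14 + 11 + 5 + 29 + 2 + 37 = 106.

106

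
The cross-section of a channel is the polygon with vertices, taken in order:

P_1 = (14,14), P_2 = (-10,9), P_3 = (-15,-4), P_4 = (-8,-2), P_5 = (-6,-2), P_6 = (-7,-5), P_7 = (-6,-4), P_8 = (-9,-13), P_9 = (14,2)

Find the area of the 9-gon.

415.5

Apply the shoelace (surveyor's) formula: 2A = Σ (x_i·y_{i+1} − x_{i+1}·y_i), indices taken mod 9.
Σ = (266) + (175) + (-2) + (4) + (16) + (-2) + (42) + (164) + (168) = 831
Area = |Σ|/2 = 415.5.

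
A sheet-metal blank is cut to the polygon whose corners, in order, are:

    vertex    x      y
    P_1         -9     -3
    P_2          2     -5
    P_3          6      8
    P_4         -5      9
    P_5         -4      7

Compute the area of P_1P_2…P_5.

133.5

Σ = (51) + (46) + (94) + (1) + (75) = 267
Area = |Σ|/2 = 133.5.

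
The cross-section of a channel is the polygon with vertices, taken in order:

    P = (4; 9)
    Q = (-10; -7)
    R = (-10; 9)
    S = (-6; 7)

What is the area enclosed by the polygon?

Σ = (62) + (-160) + (-16) + (-82) = -196
Area = |Σ|/2 = 98.

98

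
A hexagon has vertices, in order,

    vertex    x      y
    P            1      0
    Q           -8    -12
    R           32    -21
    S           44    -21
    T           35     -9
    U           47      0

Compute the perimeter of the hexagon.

144

|PQ| = √((-9)² + (-12)²) = √225 = 15
|QR| = √((40)² + (-9)²) = √1681 = 41
|RS| = √((12)² + (0)²) = √144 = 12
|ST| = √((-9)² + (12)²) = √225 = 15
|TU| = √((12)² + (9)²) = √225 = 15
|UP| = √((-46)² + (0)²) = √2116 = 46
Perimeter = 15 + 41 + 12 + 15 + 15 + 46 = 144.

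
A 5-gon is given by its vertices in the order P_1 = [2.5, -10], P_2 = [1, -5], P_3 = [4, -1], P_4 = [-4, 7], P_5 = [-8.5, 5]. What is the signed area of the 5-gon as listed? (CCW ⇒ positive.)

76.25

Σ = (-2.5) + (19) + (24) + (39.5) + (72.5) = 152.5
Signed area = Σ/2 = 76.25 (positive ⇒ counter-clockwise traversal).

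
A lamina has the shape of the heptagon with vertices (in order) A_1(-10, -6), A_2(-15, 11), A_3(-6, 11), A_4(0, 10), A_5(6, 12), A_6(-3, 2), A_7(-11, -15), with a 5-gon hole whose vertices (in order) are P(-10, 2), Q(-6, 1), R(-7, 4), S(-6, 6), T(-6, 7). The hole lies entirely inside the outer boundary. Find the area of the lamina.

184.5

Outer boundary:
Apply Gauss's area formula: 2A = Σ (x_i·y_{i+1} − x_{i+1}·y_i), indices taken mod 7.
A_1→A_2: (-10)(11) − (-15)(-6) = -200
A_2→A_3: (-15)(11) − (-6)(11) = -99
A_3→A_4: (-6)(10) − (0)(11) = -60
A_4→A_5: (0)(12) − (6)(10) = -60
A_5→A_6: (6)(2) − (-3)(12) = 48
A_6→A_7: (-3)(-15) − (-11)(2) = 67
A_7→A_1: (-11)(-6) − (-10)(-15) = -84
Σ = -388
Area = |Σ|/2 = 194.
Hole:
Σ = (2) + (-17) + (-18) + (-6) + (58) = 19
Area = |Σ|/2 = 9.5.
Net area = 194 − 9.5 = 184.5.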